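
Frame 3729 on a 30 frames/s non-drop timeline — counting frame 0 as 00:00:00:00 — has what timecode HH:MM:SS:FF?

3729 ÷ 30 = 124 full seconds, remainder 9 frames.
124 s = 0 h 2 min 4 s.
Timecode: 00:02:04:09.

00:02:04:09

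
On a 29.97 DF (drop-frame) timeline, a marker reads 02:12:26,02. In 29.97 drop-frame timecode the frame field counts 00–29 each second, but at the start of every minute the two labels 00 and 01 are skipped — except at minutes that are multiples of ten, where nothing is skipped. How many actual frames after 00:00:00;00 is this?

Complete 10-minute blocks: 13, each 17982 frames → 233766.
Remaining 2 whole minutes in the current block: 1800 + 1 × 1798 = 3598 frames.
Within the current minute: 26 × 30 + 2 − 2 = 780 (labels ;00/;01 skipped at this minute). Total = 233766 + 3598 + 780 = 238144.

238144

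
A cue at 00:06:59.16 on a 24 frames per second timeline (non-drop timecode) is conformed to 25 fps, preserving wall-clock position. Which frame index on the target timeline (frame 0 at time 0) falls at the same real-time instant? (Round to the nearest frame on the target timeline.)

frame 10492

Source frame index: (0×3600 + 6×60 + 59) × 24 + 16 = 10072.
Real time: 10072 / (24) = 1259/3 s.
Target frame: (1259/3) × (25) = 31475/3 ≈ 10491.667 → 10492.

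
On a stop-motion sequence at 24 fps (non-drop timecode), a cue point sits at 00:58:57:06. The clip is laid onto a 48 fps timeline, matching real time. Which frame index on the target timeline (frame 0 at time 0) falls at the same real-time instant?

frame 169788

Source frame index: (0×3600 + 58×60 + 57) × 24 + 6 = 84894.
Real time: 84894 / (24) = 14149/4 s.
Target frame: (14149/4) × (48) = 169788.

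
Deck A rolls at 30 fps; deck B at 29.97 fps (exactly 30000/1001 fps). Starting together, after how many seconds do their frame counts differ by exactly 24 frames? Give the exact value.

The gap grows by |30000/1001 − 30| = 30/1001 frames per second.
Time for a 24-frame gap: 24 ÷ (30/1001) = 800.8 s.

800.8 seconds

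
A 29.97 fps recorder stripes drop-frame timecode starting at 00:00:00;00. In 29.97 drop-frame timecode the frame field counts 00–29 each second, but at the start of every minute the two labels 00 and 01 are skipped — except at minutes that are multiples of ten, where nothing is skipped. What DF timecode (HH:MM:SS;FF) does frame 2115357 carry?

19:36:22;15

Each 10-minute DF block holds 10 × 60 × 30 − 9 × 2 = 17982 frames. 2115357 ÷ 17982 → 117 full blocks, remainder 11463.
Within the partial block the first minute is 1800 frames and each further minute 1798, so 6 further minute boundaries passed. Total skipped labels = 18 × 117 + 2 × 6 = 2118.
Non-drop label index = 2115357 + 2118 = 2117475; at 30 labels/s that is 19:36:22:15, i.e. DF 19:36:22;15.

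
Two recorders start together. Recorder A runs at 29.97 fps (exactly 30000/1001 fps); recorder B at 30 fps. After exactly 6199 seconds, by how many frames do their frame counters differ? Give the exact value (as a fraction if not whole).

185970/1001 frames

A emits 30000/1001 × 6199 = 185970000/1001 frames; B emits 30 × 6199 = 185970.
Difference = 185970/1001 frames (≈ 185.7842); B is ahead of A.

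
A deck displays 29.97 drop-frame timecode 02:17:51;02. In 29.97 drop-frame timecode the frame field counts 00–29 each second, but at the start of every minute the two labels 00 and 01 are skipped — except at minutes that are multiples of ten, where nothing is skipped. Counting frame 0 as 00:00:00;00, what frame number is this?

As if non-drop at 30 labels/s: (2 × 3600 + 17 × 60 + 51) × 30 + 2 = 248132.
Minute boundaries passed: 137; those not divisible by 10: 137 − 13 = 124; dropped labels = 2 × 124 = 248.
Actual frame index = 248132 − 248 = 247884.

247884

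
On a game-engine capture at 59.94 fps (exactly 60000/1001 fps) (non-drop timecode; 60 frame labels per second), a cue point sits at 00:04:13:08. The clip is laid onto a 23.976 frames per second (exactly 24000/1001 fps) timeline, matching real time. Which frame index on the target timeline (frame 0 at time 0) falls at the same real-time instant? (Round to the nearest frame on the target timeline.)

frame 6075

Source frame index: (0×3600 + 4×60 + 13) × 60 + 8 = 15188.
Real time: 15188 / (60000/1001) = 3800797/15000 s.
Target frame: (3800797/15000) × (24000/1001) = 30376/5 ≈ 6075.200 → 6075.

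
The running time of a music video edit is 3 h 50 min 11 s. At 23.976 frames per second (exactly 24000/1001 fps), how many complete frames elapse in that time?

3 h 50 min 11 s = 13811 s.
Frames = 13811 × 24000/1001 = 47352000/143 ≈ 331132.8671.
Complete frames: 331132.

331132 frames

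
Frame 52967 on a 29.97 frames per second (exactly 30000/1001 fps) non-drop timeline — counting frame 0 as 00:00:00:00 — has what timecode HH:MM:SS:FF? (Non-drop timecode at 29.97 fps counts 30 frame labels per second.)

52967 ÷ 30 = 1765 full seconds, remainder 17 frames.
1765 s = 0 h 29 min 25 s.
Timecode: 00:29:25:17.

00:29:25:17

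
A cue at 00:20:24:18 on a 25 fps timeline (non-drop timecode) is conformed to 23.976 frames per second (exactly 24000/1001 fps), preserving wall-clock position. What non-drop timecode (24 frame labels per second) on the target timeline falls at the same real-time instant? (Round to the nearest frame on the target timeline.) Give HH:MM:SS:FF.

Source frame index: (0×3600 + 20×60 + 24) × 25 + 18 = 30618.
Real time: 30618 / (25) = 30618/25 s.
Target frame: (30618/25) × (24000/1001) = 4199040/143 ≈ 29363.916 → 29364.
At 24 labels/s: frame 29364 → 00:20:23:12.

00:20:23:12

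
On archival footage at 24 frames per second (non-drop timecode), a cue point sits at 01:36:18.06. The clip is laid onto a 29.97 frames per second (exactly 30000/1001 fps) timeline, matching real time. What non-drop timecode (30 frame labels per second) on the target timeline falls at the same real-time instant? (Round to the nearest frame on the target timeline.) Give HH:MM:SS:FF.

01:36:12:14

Source frame index: (1×3600 + 36×60 + 18) × 24 + 6 = 138678.
Real time: 138678 / (24) = 23113/4 s.
Target frame: (23113/4) × (30000/1001) = 173347500/1001 ≈ 173174.326 → 173174.
At 30 labels/s: frame 173174 → 01:36:12:14.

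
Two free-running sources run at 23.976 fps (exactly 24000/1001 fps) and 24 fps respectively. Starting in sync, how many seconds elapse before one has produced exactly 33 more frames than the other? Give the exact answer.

The gap grows by |24 − 24000/1001| = 24/1001 frames per second.
Time for a 33-frame gap: 33 ÷ (24/1001) = 1376.375 s.

1376.375 seconds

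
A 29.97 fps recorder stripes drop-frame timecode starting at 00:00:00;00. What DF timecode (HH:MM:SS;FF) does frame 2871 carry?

Ten DF minutes hold 17982 frames, so frame 2871 lies in block 0 (frames 0–17981) with 2871 frames into that block.
The block's first minute is 1800 frames and the rest 1798 each; 2871 frames reaches minute 1, so 0 × 18 + 1 × 2 = 2 labels have been skipped so far.
Adding those back, label number 2871 + 2 = 2873 at 30 labels/s is 95 s + 23 f = 0 h 1 min 35 s frame 23, i.e. 00:01:35;23.

00:01:35;23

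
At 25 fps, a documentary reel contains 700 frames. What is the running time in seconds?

Running time = 700 / (25) = 28 s.

28 seconds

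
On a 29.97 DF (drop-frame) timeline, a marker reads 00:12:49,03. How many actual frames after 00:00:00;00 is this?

As if non-drop at 30 labels/s: (0 × 3600 + 12 × 60 + 49) × 30 + 3 = 23073.
Minute boundaries passed: 12; those not divisible by 10: 12 − 1 = 11; dropped labels = 2 × 11 = 22.
Actual frame index = 23073 − 22 = 23051.

23051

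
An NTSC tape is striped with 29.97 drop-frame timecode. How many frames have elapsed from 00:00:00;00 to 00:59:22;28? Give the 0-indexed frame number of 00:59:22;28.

106780

Complete 10-minute blocks: 5, each 17982 frames → 89910.
Remaining 9 whole minutes in the current block: 1800 + 8 × 1798 = 16184 frames.
Within the current minute: 22 × 30 + 28 − 2 = 686 (labels ;00/;01 skipped at this minute). Total = 89910 + 16184 + 686 = 106780.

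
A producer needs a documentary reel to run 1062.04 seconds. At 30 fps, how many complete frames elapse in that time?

31861 frames

Frames = 1062.04 × 30 = 159306/5 ≈ 31861.2000.
Complete frames: 31861.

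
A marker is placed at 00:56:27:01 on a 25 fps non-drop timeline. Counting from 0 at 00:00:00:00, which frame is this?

84676

Total seconds to the label: (0 × 3600 + 56 × 60 + 27) = 3387.
Frame index = 3387 × 25 + 1 = 84676.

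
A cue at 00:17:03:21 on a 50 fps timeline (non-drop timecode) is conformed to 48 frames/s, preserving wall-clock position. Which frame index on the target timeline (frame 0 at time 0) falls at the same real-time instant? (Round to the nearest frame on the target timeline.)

frame 49124

Source frame index: (0×3600 + 17×60 + 3) × 50 + 21 = 51171.
Real time: 51171 / (50) = 51171/50 s.
Target frame: (51171/50) × (48) = 1228104/25 ≈ 49124.160 → 49124.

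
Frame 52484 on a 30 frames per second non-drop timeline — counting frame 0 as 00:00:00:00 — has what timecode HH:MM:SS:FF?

52484 ÷ 30 = 1749 full seconds, remainder 14 frames.
1749 s = 0 h 29 min 9 s.
Timecode: 00:29:09:14.

00:29:09:14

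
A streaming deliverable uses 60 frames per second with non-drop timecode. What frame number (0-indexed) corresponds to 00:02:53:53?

Total seconds to the label: (0 × 3600 + 2 × 60 + 53) = 173.
Frame index = 173 × 60 + 53 = 10433.

10433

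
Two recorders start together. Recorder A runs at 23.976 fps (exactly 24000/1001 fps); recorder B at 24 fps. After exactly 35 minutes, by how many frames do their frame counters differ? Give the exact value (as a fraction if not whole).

7200/143 frames

35 min = 2100 s.
A emits 24000/1001 × 2100 = 7200000/143 frames; B emits 24 × 2100 = 50400.
Difference = 7200/143 frames (≈ 50.3497); B is ahead of A.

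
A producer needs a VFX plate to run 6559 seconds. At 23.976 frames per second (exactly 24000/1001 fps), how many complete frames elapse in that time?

Frames = 6559 × 24000/1001 = 22488000/143 ≈ 157258.7413.
Complete frames: 157258.

157258 frames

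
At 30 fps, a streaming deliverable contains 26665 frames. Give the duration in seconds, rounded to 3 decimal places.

Running time = 26665 × 1/30 = 5333/6 s ≈ 888.833 s.

888.833 seconds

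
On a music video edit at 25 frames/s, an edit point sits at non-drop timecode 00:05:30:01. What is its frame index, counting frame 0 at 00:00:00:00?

Total seconds to the label: (0 × 3600 + 5 × 60 + 30) = 330.
Frame index = 330 × 25 + 1 = 8251.

8251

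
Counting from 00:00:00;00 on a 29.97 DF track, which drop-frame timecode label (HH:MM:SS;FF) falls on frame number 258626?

Ten DF minutes hold 17982 frames, so frame 258626 lies in block 14 (frames 251748–269729) with 6878 frames into that block.
The block's first minute is 1800 frames and the rest 1798 each; 6878 frames reaches minute 3, so 14 × 18 + 3 × 2 = 258 labels have been skipped so far.
Adding those back, label number 258626 + 258 = 258884 at 30 labels/s is 8629 s + 14 f = 2 h 23 min 49 s frame 14, i.e. 02:23:49;14.

02:23:49;14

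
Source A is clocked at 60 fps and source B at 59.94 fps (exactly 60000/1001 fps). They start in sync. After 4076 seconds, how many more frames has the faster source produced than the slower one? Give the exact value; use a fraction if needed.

A emits 60 × 4076 = 244560 frames; B emits 60000/1001 × 4076 = 244560000/1001.
Difference = 244560/1001 frames (≈ 244.3157); B is behind A.

244560/1001 frames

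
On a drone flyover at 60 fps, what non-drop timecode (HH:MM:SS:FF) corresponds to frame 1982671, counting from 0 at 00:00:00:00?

1982671 ÷ 60 = 33044 full seconds, remainder 31 frames.
33044 s = 9 h 10 min 44 s.
Timecode: 09:10:44:31.

09:10:44:31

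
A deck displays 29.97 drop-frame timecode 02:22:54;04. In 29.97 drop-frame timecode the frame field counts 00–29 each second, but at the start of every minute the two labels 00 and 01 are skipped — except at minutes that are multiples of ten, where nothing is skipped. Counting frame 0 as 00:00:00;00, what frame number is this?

As if non-drop at 30 labels/s: (2 × 3600 + 22 × 60 + 54) × 30 + 4 = 257224.
Minute boundaries passed: 142; those not divisible by 10: 142 − 14 = 128; dropped labels = 2 × 128 = 256.
Actual frame index = 257224 − 256 = 256968.

256968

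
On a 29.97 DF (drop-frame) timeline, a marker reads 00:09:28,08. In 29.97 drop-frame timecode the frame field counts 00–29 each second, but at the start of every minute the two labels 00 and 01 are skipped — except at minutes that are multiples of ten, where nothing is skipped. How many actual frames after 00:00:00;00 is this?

Complete 10-minute blocks: 0, each 17982 frames → 0.
Remaining 9 whole minutes in the current block: 1800 + 8 × 1798 = 16184 frames.
Within the current minute: 28 × 30 + 8 − 2 = 846 (labels ;00/;01 skipped at this minute). Total = 0 + 16184 + 846 = 17030.

17030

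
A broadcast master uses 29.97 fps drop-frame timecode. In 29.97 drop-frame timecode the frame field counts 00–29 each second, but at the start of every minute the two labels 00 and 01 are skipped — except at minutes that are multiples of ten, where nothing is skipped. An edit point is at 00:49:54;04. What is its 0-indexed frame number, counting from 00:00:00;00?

As if non-drop at 30 labels/s: (0 × 3600 + 49 × 60 + 54) × 30 + 4 = 89824.
Minute boundaries passed: 49; those not divisible by 10: 49 − 4 = 45; dropped labels = 2 × 45 = 90.
Actual frame index = 89824 − 90 = 89734.

89734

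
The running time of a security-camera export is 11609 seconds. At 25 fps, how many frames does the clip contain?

Frames = 11609 × 25 = 290225.

290225 frames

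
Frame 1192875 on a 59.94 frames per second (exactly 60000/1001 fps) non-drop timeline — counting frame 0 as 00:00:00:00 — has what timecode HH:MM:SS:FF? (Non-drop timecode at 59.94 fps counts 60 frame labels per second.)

05:31:21:15

1192875 ÷ 60 = 19881 full seconds, remainder 15 frames.
19881 s = 5 h 31 min 21 s.
Timecode: 05:31:21:15.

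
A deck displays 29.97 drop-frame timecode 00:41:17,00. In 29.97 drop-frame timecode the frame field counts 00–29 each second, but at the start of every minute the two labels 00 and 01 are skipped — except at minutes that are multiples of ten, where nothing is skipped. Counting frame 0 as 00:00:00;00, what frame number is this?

74236

Complete 10-minute blocks: 4, each 17982 frames → 71928.
Remaining 1 whole minute in the current block: 1800 + 0 × 1798 = 1800 frames.
Within the current minute: 17 × 30 + 0 − 2 = 508 (labels ;00/;01 skipped at this minute). Total = 71928 + 1800 + 508 = 74236.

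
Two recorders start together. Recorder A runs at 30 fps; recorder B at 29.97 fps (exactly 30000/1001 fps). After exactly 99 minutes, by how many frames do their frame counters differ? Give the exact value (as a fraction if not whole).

99 min = 5940 s.
A emits 30 × 5940 = 178200 frames; B emits 30000/1001 × 5940 = 16200000/91.
Difference = 16200/91 frames (≈ 178.0220); B is behind A.

16200/91 frames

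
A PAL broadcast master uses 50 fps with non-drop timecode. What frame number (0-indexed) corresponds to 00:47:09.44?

Total seconds to the label: (0 × 3600 + 47 × 60 + 9) = 2829.
Frame index = 2829 × 50 + 44 = 141494.

frame 141494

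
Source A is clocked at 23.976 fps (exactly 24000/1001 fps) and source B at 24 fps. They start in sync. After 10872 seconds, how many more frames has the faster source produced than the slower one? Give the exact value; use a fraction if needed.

260928/1001 frames

A emits 24000/1001 × 10872 = 260928000/1001 frames; B emits 24 × 10872 = 260928.
Difference = 260928/1001 frames (≈ 260.6673); B is ahead of A.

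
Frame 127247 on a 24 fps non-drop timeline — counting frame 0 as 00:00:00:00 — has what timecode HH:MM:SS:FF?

01:28:21:23

127247 ÷ 24 = 5301 full seconds, remainder 23 frames.
5301 s = 1 h 28 min 21 s.
Timecode: 01:28:21:23.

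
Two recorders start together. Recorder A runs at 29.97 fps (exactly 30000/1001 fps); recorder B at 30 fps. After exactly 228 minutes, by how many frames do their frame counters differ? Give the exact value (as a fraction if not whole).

228 min = 13680 s.
A emits 30000/1001 × 13680 = 410400000/1001 frames; B emits 30 × 13680 = 410400.
Difference = 410400/1001 frames (≈ 409.9900); B is ahead of A.

410400/1001 frames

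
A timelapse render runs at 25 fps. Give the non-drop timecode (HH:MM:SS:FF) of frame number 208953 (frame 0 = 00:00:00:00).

02:19:18:03

208953 ÷ 25 = 8358 full seconds, remainder 3 frames.
8358 s = 2 h 19 min 18 s.
Timecode: 02:19:18:03.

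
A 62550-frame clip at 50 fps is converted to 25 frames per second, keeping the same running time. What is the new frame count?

31275 frames

Frames at target rate = 62550 × (25) / (50) = 31275.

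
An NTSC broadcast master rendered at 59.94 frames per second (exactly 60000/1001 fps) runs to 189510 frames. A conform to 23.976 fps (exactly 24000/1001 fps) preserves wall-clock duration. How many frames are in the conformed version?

75804 frames

Target frames = source frames × (target rate / source rate) = 189510 × (24000/1001)/(60000/1001) = 189510 × 2/5 = 75804.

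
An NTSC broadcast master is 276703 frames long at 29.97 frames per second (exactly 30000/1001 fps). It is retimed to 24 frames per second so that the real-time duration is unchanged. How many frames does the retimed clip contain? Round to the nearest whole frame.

221584 frames

Frames at target rate = 276703 × (24) / (30000/1001) = 276979703/1250 ≈ 221583.762.
Nearest whole frame: 221584.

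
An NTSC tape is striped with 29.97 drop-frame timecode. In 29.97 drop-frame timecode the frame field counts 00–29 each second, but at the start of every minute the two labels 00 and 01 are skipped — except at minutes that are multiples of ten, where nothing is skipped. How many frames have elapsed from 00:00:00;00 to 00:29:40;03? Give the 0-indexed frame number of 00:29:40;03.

As if non-drop at 30 labels/s: (0 × 3600 + 29 × 60 + 40) × 30 + 3 = 53403.
Minute boundaries passed: 29; those not divisible by 10: 29 − 2 = 27; dropped labels = 2 × 27 = 54.
Actual frame index = 53403 − 54 = 53349.

53349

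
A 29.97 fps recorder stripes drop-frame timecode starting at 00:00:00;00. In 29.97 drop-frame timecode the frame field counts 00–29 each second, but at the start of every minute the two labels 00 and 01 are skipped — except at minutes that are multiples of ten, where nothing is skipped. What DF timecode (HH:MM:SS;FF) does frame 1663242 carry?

15:24:56;26

Each 10-minute DF block holds 10 × 60 × 30 − 9 × 2 = 17982 frames. 1663242 ÷ 17982 → 92 full blocks, remainder 8898.
Within the partial block the first minute is 1800 frames and each further minute 1798, so 4 further minute boundaries passed. Total skipped labels = 18 × 92 + 2 × 4 = 1664.
Non-drop label index = 1663242 + 1664 = 1664906; at 30 labels/s that is 15:24:56:26, i.e. DF 15:24:56;26.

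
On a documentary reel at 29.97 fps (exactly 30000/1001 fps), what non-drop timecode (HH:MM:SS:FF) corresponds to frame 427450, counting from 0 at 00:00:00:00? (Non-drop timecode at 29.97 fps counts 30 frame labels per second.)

427450 ÷ 30 = 14248 full seconds, remainder 10 frames.
14248 s = 3 h 57 min 28 s.
Timecode: 03:57:28:10.

03:57:28:10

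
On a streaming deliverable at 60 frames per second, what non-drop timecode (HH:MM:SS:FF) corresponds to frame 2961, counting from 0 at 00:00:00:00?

00:00:49:21

2961 ÷ 60 = 49 full seconds, remainder 21 frames.
49 s = 0 h 0 min 49 s.
Timecode: 00:00:49:21.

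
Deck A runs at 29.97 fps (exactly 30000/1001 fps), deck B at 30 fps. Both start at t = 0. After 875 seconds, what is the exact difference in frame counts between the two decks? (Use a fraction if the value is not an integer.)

A emits 30000/1001 × 875 = 3750000/143 frames; B emits 30 × 875 = 26250.
Difference = 3750/143 frames (≈ 26.2238); B is ahead of A.

3750/143 frames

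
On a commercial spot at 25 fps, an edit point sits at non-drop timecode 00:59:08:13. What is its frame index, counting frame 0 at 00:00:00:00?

frame 88713

Total seconds to the label: (0 × 3600 + 59 × 60 + 8) = 3548.
Frame index = 3548 × 25 + 13 = 88713.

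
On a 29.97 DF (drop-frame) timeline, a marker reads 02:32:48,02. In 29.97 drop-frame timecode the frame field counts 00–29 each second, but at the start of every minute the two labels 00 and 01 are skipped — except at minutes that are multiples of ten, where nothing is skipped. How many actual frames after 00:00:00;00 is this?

274768

Complete 10-minute blocks: 15, each 17982 frames → 269730.
Remaining 2 whole minutes in the current block: 1800 + 1 × 1798 = 3598 frames.
Within the current minute: 48 × 30 + 2 − 2 = 1440 (labels ;00/;01 skipped at this minute). Total = 269730 + 3598 + 1440 = 274768.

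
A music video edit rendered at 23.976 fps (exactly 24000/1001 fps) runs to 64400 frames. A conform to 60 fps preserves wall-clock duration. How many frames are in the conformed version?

Target frames = source frames × (target rate / source rate) = 64400 × (60)/(24000/1001) = 64400 × 1001/400 = 161161.

161161 frames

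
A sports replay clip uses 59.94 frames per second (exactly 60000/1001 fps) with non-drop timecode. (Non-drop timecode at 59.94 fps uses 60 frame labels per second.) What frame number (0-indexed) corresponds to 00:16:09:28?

58168

Total seconds to the label: (0 × 3600 + 16 × 60 + 9) = 969.
Frame index = 969 × 60 + 28 = 58168.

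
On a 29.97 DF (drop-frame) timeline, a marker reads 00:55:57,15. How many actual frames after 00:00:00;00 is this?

100625

As if non-drop at 30 labels/s: (0 × 3600 + 55 × 60 + 57) × 30 + 15 = 100725.
Minute boundaries passed: 55; those not divisible by 10: 55 − 5 = 50; dropped labels = 2 × 50 = 100.
Actual frame index = 100725 − 100 = 100625.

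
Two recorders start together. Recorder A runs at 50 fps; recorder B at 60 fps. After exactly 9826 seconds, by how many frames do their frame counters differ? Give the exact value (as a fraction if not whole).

A emits 50 × 9826 = 491300 frames; B emits 60 × 9826 = 589560.
Difference = 98260 frames; B is ahead of A.

98260 frames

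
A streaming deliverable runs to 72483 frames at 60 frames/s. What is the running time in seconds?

Running time = 72483 / (60) = 1208.05 s.

1208.05 seconds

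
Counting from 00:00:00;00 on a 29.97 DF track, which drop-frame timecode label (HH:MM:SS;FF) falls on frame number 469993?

Ten DF minutes hold 17982 frames, so frame 469993 lies in block 26 (frames 467532–485513) with 2461 frames into that block.
The block's first minute is 1800 frames and the rest 1798 each; 2461 frames reaches minute 1, so 26 × 18 + 1 × 2 = 470 labels have been skipped so far.
Adding those back, label number 469993 + 470 = 470463 at 30 labels/s is 15682 s + 3 f = 4 h 21 min 22 s frame 3, i.e. 04:21:22;03.

04:21:22;03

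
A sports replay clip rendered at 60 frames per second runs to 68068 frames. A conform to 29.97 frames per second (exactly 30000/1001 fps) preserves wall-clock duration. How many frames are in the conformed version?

34000 frames

Target frames = source frames × (target rate / source rate) = 68068 × (30000/1001)/(60) = 68068 × 500/1001 = 34000.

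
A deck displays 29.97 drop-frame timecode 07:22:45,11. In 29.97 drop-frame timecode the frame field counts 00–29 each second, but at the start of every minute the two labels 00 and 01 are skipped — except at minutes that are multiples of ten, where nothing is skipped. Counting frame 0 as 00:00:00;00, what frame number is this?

As if non-drop at 30 labels/s: (7 × 3600 + 22 × 60 + 45) × 30 + 11 = 796961.
Minute boundaries passed: 442; those not divisible by 10: 442 − 44 = 398; dropped labels = 2 × 398 = 796.
Actual frame index = 796961 − 796 = 796165.

796165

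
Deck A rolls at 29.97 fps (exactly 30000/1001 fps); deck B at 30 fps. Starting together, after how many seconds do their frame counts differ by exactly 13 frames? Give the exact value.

The gap grows by |30 − 30000/1001| = 30/1001 frames per second.
Time for a 13-frame gap: 13 ÷ (30/1001) = 13013/30 s.

13013/30 seconds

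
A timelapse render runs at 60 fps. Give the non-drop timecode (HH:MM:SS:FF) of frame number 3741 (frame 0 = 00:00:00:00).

00:01:02:21

3741 ÷ 60 = 62 full seconds, remainder 21 frames.
62 s = 0 h 1 min 2 s.
Timecode: 00:01:02:21.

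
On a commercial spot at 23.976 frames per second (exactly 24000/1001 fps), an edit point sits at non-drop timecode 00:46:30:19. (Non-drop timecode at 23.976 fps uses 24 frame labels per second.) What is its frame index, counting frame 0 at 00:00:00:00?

Total seconds to the label: (0 × 3600 + 46 × 60 + 30) = 2790.
Frame index = 2790 × 24 + 19 = 66979.

frame 66979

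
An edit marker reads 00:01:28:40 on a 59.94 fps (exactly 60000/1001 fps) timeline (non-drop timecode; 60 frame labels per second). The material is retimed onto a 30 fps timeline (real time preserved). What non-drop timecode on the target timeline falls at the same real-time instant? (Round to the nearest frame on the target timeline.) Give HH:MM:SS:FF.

00:01:28:23

Source frame index: (0×3600 + 1×60 + 28) × 60 + 40 = 5320.
Real time: 5320 / (60000/1001) = 133133/1500 s.
Target frame: (133133/1500) × (30) = 133133/50 ≈ 2662.660 → 2663.
At 30 labels/s: frame 2663 → 00:01:28:23.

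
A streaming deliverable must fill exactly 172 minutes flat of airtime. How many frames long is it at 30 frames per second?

309600 frames

172 min = 10320 s.
Frames = 10320 × 30 = 309600.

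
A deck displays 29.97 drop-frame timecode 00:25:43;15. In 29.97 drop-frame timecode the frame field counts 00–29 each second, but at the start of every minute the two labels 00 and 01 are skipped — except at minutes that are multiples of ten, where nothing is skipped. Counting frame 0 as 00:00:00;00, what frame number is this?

Complete 10-minute blocks: 2, each 17982 frames → 35964.
Remaining 5 whole minutes in the current block: 1800 + 4 × 1798 = 8992 frames.
Within the current minute: 43 × 30 + 15 − 2 = 1303 (labels ;00/;01 skipped at this minute). Total = 35964 + 8992 + 1303 = 46259.

46259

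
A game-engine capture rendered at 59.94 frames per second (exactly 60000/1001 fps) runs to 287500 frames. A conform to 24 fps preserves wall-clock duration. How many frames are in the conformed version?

115115 frames

Target frames = source frames × (target rate / source rate) = 287500 × (24)/(60000/1001) = 287500 × 1001/2500 = 115115.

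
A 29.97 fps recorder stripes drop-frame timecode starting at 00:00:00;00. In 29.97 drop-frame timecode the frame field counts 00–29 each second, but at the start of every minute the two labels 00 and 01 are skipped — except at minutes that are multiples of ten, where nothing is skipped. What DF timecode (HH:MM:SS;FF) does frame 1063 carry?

Each 10-minute DF block holds 10 × 60 × 30 − 9 × 2 = 17982 frames. 1063 ÷ 17982 → 0 full blocks, remainder 1063.
Within the partial block the first minute is 1800 frames and each further minute 1798, so 0 further minute boundaries passed. Total skipped labels = 18 × 0 + 2 × 0 = 0.
Non-drop label index = 1063 + 0 = 1063; at 30 labels/s that is 00:00:35:13, i.e. DF 00:00:35;13.

00:00:35;13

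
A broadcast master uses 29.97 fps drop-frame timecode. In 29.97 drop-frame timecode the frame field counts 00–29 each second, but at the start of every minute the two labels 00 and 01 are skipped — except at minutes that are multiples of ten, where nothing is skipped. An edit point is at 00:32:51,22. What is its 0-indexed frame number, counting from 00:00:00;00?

59094

Complete 10-minute blocks: 3, each 17982 frames → 53946.
Remaining 2 whole minutes in the current block: 1800 + 1 × 1798 = 3598 frames.
Within the current minute: 51 × 30 + 22 − 2 = 1550 (labels ;00/;01 skipped at this minute). Total = 53946 + 3598 + 1550 = 59094.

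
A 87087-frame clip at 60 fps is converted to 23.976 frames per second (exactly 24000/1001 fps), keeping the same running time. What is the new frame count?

Target frames = source frames × (target rate / source rate) = 87087 × (24000/1001)/(60) = 87087 × 400/1001 = 34800.

34800 frames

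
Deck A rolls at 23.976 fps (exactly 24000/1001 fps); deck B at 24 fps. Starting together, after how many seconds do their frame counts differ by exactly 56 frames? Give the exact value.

7007/3 seconds

The gap grows by |24 − 24000/1001| = 24/1001 frames per second.
Time for a 56-frame gap: 56 ÷ (24/1001) = 7007/3 s.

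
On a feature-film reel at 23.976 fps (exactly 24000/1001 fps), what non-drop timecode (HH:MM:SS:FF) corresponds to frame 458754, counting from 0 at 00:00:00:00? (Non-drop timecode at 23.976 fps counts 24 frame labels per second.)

458754 ÷ 24 = 19114 full seconds, remainder 18 frames.
19114 s = 5 h 18 min 34 s.
Timecode: 05:18:34:18.

05:18:34:18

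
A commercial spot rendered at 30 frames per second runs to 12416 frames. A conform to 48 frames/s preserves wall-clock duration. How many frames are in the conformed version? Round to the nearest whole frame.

19866 frames

Frames at target rate = 12416 × (48) / (30) = 99328/5 ≈ 19865.600.
Nearest whole frame: 19866.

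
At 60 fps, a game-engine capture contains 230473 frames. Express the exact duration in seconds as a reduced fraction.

230473/60 seconds

Running time = 230473 ÷ (60) = 230473 × 1/60 = 230473/60 s.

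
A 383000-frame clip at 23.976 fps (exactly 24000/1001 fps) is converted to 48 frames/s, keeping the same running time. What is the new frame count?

766766 frames

Target frames = source frames × (target rate / source rate) = 383000 × (48)/(24000/1001) = 383000 × 1001/500 = 766766.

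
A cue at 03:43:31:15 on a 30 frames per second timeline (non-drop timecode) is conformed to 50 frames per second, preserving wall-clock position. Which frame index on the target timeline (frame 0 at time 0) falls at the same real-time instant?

Source frame index: (3×3600 + 43×60 + 31) × 30 + 15 = 402345.
Real time: 402345 / (30) = 26823/2 s.
Target frame: (26823/2) × (50) = 670575.

frame 670575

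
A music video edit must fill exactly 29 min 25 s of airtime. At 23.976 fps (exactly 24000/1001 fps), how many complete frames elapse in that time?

29 min 25 s = 1765 s.
Frames = 1765 × 24000/1001 = 42360000/1001 ≈ 42317.6823.
Complete frames: 42317.

42317 frames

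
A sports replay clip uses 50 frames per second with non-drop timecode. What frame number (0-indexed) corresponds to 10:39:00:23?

frame 1917023

Total seconds to the label: (10 × 3600 + 39 × 60 + 0) = 38340.
Frame index = 38340 × 50 + 23 = 1917023.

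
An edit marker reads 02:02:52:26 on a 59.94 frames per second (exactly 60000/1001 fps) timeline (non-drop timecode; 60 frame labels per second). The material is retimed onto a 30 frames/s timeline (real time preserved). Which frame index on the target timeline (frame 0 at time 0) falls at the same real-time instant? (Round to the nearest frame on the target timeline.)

frame 221394

Source frame index: (2×3600 + 2×60 + 52) × 60 + 26 = 442346.
Real time: 442346 / (60000/1001) = 221394173/30000 s.
Target frame: (221394173/30000) × (30) = 221394173/1000 ≈ 221394.173 → 221394.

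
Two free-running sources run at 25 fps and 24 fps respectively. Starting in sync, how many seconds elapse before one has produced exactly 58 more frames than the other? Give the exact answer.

58 seconds

The gap grows by |24 − 25| = 1 frame per second.
Time for a 58-frame gap: 58 ÷ (1) = 58 s.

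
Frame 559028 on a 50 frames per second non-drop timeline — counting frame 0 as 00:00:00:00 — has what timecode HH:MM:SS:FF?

559028 ÷ 50 = 11180 full seconds, remainder 28 frames.
11180 s = 3 h 6 min 20 s.
Timecode: 03:06:20:28.

03:06:20:28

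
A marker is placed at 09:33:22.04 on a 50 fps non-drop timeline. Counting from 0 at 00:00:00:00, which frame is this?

Total seconds to the label: (9 × 3600 + 33 × 60 + 22) = 34402.
Frame index = 34402 × 50 + 4 = 1720104.

1720104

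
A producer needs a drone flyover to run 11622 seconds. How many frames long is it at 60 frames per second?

Frames = 11622 × 60 = 697320.

697320 frames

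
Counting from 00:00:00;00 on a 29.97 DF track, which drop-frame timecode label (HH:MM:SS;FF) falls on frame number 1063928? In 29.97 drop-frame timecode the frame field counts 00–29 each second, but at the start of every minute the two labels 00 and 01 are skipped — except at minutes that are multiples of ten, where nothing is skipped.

Ten DF minutes hold 17982 frames, so frame 1063928 lies in block 59 (frames 1060938–1078919) with 2990 frames into that block.
The block's first minute is 1800 frames and the rest 1798 each; 2990 frames reaches minute 1, so 59 × 18 + 1 × 2 = 1064 labels have been skipped so far.
Adding those back, label number 1063928 + 1064 = 1064992 at 30 labels/s is 35499 s + 22 f = 9 h 51 min 39 s frame 22, i.e. 09:51:39;22.

09:51:39;22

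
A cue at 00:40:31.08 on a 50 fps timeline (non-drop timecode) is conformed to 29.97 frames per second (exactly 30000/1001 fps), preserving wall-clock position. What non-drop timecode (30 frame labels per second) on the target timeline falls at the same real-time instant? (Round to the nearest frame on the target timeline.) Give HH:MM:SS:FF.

00:40:28:22

Source frame index: (0×3600 + 40×60 + 31) × 50 + 8 = 121558.
Real time: 121558 / (50) = 60779/25 s.
Target frame: (60779/25) × (30000/1001) = 72934800/1001 ≈ 72861.938 → 72862.
At 30 labels/s: frame 72862 → 00:40:28:22.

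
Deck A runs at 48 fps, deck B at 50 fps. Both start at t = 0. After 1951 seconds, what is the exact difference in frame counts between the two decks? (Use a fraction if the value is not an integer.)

A emits 48 × 1951 = 93648 frames; B emits 50 × 1951 = 97550.
Difference = 3902 frames; B is ahead of A.

3902 frames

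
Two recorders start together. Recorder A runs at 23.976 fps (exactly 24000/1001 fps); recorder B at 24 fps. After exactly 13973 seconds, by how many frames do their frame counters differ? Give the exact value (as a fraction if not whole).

A emits 24000/1001 × 13973 = 335352000/1001 frames; B emits 24 × 13973 = 335352.
Difference = 335352/1001 frames (≈ 335.0170); B is ahead of A.

335352/1001 frames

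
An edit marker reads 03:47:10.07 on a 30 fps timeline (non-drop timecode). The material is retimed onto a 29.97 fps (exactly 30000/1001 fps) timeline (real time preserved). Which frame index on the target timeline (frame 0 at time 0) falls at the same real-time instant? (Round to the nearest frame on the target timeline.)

Source frame index: (3×3600 + 47×60 + 10) × 30 + 7 = 408907.
Real time: 408907 / (30) = 408907/30 s.
Target frame: (408907/30) × (30000/1001) = 408907000/1001 ≈ 408498.501 → 408499.

frame 408499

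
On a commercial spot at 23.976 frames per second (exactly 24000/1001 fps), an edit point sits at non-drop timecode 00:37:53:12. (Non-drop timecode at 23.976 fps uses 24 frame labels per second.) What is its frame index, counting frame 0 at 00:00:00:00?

Total seconds to the label: (0 × 3600 + 37 × 60 + 53) = 2273.
Frame index = 2273 × 24 + 12 = 54564.

54564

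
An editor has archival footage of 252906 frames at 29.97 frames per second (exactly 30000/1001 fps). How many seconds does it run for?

Running time = 252906 / (30000/1001) = 8438.6302 s.

8438.6302 seconds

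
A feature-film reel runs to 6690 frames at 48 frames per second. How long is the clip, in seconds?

139.375 seconds

Running time = 6690 / (48) = 139.375 s.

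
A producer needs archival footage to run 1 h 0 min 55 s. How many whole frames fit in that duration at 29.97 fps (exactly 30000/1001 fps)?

109540 frames

1 h 0 min 55 s = 3655 s.
Frames = 3655 × 30000/1001 = 109650000/1001 ≈ 109540.4595.
Complete frames: 109540.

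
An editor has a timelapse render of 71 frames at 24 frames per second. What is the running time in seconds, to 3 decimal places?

2.958 seconds

Running time = 71 × 1/24 = 71/24 s ≈ 2.958 s.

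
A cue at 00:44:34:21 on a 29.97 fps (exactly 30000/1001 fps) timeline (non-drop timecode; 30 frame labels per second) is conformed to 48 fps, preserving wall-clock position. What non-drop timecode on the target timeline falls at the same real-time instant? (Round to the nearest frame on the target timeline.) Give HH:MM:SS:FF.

Source frame index: (0×3600 + 44×60 + 34) × 30 + 21 = 80241.
Real time: 80241 / (30000/1001) = 26773747/10000 s.
Target frame: (26773747/10000) × (48) = 80321241/625 ≈ 128513.986 → 128514.
At 48 labels/s: frame 128514 → 00:44:37:18.

00:44:37:18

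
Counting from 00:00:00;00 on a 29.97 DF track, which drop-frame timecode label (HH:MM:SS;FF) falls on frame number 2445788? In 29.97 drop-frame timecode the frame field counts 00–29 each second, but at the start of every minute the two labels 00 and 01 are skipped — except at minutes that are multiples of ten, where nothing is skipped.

Ten DF minutes hold 17982 frames, so frame 2445788 lies in block 136 (frames 2445552–2463533) with 236 frames into that block.
The block's first minute is 1800 frames and the rest 1798 each; 236 frames reaches minute 0, so 136 × 18 + 0 × 2 = 2448 labels have been skipped so far.
Adding those back, label number 2445788 + 2448 = 2448236 at 30 labels/s is 81607 s + 26 f = 22 h 40 min 7 s frame 26, i.e. 22:40:07;26.

22:40:07;26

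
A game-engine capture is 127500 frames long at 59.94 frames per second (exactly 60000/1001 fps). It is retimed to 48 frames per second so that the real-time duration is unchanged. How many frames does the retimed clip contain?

102102 frames

Target frames = source frames × (target rate / source rate) = 127500 × (48)/(60000/1001) = 127500 × 1001/1250 = 102102.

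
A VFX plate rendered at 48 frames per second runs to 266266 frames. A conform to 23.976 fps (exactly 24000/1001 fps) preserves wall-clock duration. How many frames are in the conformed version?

Target frames = source frames × (target rate / source rate) = 266266 × (24000/1001)/(48) = 266266 × 500/1001 = 133000.

133000 frames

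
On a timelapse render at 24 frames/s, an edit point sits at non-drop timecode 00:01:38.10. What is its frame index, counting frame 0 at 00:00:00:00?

Total seconds to the label: (0 × 3600 + 1 × 60 + 38) = 98.
Frame index = 98 × 24 + 10 = 2362.

2362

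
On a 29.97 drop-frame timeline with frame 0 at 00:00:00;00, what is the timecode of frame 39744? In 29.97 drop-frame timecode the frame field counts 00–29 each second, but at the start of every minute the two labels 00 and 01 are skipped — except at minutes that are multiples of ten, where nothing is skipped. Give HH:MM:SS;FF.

00:22:06;04

Ten DF minutes hold 17982 frames, so frame 39744 lies in block 2 (frames 35964–53945) with 3780 frames into that block.
The block's first minute is 1800 frames and the rest 1798 each; 3780 frames reaches minute 2, so 2 × 18 + 2 × 2 = 40 labels have been skipped so far.
Adding those back, label number 39744 + 40 = 39784 at 30 labels/s is 1326 s + 4 f = 0 h 22 min 6 s frame 4, i.e. 00:22:06;04.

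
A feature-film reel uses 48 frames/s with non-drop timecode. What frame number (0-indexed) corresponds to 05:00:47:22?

Total seconds to the label: (5 × 3600 + 0 × 60 + 47) = 18047.
Frame index = 18047 × 48 + 22 = 866278.

866278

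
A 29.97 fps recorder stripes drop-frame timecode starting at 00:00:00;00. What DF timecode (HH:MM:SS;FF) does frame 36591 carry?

00:20:20;27

Each 10-minute DF block holds 10 × 60 × 30 − 9 × 2 = 17982 frames. 36591 ÷ 17982 → 2 full blocks, remainder 627.
Within the partial block the first minute is 1800 frames and each further minute 1798, so 0 further minute boundaries passed. Total skipped labels = 18 × 2 + 2 × 0 = 36.
Non-drop label index = 36591 + 36 = 36627; at 30 labels/s that is 00:20:20:27, i.e. DF 00:20:20;27.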